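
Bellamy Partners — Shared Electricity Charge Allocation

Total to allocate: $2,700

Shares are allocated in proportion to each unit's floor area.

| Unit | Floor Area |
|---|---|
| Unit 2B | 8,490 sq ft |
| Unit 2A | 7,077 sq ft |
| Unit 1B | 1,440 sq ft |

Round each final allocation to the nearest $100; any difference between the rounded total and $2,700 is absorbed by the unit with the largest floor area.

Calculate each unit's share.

Unit 2B: $1,400 | Unit 2A: $1,100 | Unit 1B: $200

Sum of floor area: 17,007.
Proportional shares: Unit 2B 8,490/17,007 × $2,700 = 1,347.86; Unit 2A 7,077/17,007 × $2,700 = 1,123.53; Unit 1B 1,440/17,007 × $2,700 = 228.61.
After rounding ($100): Unit 2B $1,300; Unit 2A $1,100; Unit 1B $200. Sum = $2,600.
Difference $2,700 − $2,600 = +$100 applied to largest floor area (Unit 2B): Unit 2B becomes $1,400.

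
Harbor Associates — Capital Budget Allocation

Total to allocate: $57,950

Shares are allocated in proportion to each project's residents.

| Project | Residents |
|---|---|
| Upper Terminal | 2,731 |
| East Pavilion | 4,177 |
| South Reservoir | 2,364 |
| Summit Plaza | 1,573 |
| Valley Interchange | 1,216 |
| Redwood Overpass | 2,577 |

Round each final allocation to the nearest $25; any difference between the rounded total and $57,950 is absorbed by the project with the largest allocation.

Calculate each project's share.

Upper Terminal: $10,800 · East Pavilion: $16,550 · South Reservoir: $9,350 · Summit Plaza: $6,225 · Valley Interchange: $4,825 · Redwood Overpass: $10,200

Total residents = 14,638.
Proportional shares: Upper Terminal 2,731/14,638 × $57,950 = 10,811.69; East Pavilion 4,177/14,638 × $57,950 = 16,536.22; South Reservoir 2,364/14,638 × $57,950 = 9,358.78; Summit Plaza 1,573/14,638 × $57,950 = 6,227.31; Valley Interchange 1,216/14,638 × $57,950 = 4,813.99; Redwood Overpass 2,577/14,638 × $57,950 = 10,202.02.
Rounded to nearest $25: Upper Terminal $10,800; East Pavilion $16,525; South Reservoir $9,350; Summit Plaza $6,225; Valley Interchange $4,825; Redwood Overpass $10,200. Sum = $57,925.
Difference $57,950 − $57,925 = +$25 applied to largest allocation (East Pavilion): East Pavilion becomes $16,550.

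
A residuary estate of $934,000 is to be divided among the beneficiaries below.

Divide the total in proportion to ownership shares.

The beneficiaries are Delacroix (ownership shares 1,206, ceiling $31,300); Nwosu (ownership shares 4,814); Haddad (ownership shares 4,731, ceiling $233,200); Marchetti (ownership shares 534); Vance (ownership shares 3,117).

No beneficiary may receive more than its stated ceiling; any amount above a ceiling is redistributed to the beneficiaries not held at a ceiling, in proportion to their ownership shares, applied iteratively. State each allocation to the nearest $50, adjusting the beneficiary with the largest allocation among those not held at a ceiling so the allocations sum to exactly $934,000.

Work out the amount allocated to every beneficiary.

Delacroix: $31,300 | Nwosu: $380,750 | Haddad: $233,200 | Marchetti: $42,250 | Vance: $246,500

Combined ownership shares = 14,402.
Proportional shares (ignoring caps): Delacroix 78,211.64; Nwosu 312,198.03; Haddad 306,815.30; Marchetti 34,631.02; Vance 202,144.01.
Cap binds for Delacroix ($31,300), Haddad ($233,200); residual $669,500 reallocated over remaining ownership shares 8,465.
Shares after redistribution: Nwosu 380,741.05 → $380,750; Marchetti 42,234.26 → $42,250; Vance 246,524.69 → $246,500.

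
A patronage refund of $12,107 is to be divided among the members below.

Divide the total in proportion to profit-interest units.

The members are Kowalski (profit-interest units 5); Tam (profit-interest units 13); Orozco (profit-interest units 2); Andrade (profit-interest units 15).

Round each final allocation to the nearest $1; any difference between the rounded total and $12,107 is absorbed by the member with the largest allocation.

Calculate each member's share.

Combined profit-interest units = 35.
Raw shares: Kowalski 5/35 × $12,107 = 1,729.57; Tam 13/35 × $12,107 = 4,496.89; Orozco 2/35 × $12,107 = 691.83; Andrade 15/35 × $12,107 = 5,188.71.
At nearest $1: Kowalski $1,730; Tam $4,497; Orozco $692; Andrade $5,189. Sum = $12,108.
Difference $12,107 − $12,108 = −$1 applied to largest allocation (Andrade): Andrade becomes $5,188.

Kowalski: $1,730 | Tam: $4,497 | Orozco: $692 | Andrade: $5,188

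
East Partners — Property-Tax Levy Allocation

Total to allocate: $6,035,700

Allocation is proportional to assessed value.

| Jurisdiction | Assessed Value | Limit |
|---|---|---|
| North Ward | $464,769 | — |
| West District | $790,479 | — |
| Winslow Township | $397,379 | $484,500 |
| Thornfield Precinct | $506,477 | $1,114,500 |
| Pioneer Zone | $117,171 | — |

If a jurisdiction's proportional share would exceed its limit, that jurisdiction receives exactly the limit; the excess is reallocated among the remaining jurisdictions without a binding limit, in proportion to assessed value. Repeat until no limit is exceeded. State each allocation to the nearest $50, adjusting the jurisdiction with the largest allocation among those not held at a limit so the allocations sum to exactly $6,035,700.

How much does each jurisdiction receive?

Sum of assessed value: 2,276,275.
Proportional shares (ignoring caps): North Ward 1,232,367.03; West District 2,096,009.53; Winslow Township 1,053,677.80; Thornfield Precinct 1,342,958.66; Pioneer Zone 310,686.98.
Held at cap: Winslow Township ($484,500), Thornfield Precinct ($1,114,500); remaining pool $4,436,700 reallocated over remaining assessed value 1,372,419.
Redistributed shares: North Ward 1,502,486.21 → $1,502,500; West District 2,555,428.17 → $2,555,450; Pioneer Zone 378,785.62 → $378,800.
Rounding difference −$50 applied to West District → $2,555,400.

North Ward: $1,502,500; West District: $2,555,400; Winslow Township: $484,500; Thornfield Precinct: $1,114,500; Pioneer Zone: $378,800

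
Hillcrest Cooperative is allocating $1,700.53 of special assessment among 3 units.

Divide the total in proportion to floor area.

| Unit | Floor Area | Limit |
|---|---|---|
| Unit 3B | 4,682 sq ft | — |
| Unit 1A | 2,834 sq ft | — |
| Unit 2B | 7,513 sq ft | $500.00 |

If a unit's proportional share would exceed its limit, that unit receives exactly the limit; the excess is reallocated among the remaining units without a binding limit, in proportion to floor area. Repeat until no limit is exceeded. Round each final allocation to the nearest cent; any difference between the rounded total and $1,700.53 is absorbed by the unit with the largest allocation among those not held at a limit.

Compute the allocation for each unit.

Unit 3B: $747.86 · Unit 1A: $452.67 · Unit 2B: $500.00

Floor area total: 15,029.
Proportional shares (ignoring caps): Unit 3B 529.7679; Unit 1A 320.6668; Unit 2B 850.0953.
Held at cap: Unit 2B ($500.00); remaining pool $1,200.53 reallocated over remaining floor area 7,516.
Shares after redistribution: Unit 3B 747.8554 → $747.86; Unit 1A 452.6746 → $452.67.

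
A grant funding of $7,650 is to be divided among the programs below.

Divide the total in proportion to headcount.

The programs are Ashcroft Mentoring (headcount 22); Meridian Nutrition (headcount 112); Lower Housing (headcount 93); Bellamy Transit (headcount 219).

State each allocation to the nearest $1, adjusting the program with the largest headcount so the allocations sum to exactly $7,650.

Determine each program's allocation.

Combined headcount = 446.
Proportional shares: Ashcroft Mentoring 22/446 × $7,650 = 377.35; Meridian Nutrition 112/446 × $7,650 = 1,921.08; Lower Housing 93/446 × $7,650 = 1,595.18; Bellamy Transit 219/446 × $7,650 = 3,756.39.
After rounding ($1): Ashcroft Mentoring $377; Meridian Nutrition $1,921; Lower Housing $1,595; Bellamy Transit $3,756. Sum = $7,649.
Difference $7,650 − $7,649 = +$1 applied to largest headcount (Bellamy Transit): Bellamy Transit becomes $3,757.

Ashcroft Mentoring: $377 · Meridian Nutrition: $1,921 · Lower Housing: $1,595 · Bellamy Transit: $3,757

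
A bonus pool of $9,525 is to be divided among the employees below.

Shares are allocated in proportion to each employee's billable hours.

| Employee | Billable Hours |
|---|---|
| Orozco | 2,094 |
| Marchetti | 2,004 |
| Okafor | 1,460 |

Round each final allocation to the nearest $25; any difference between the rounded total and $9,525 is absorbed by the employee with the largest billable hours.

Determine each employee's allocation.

Orozco: $3,600 | Marchetti: $3,425 | Okafor: $2,500

Sum of billable hours: 2,094 + 2,004 + 1,460 = 5,558.
Proportional shares: Orozco 3,588.58; Marchetti 3,434.35; Okafor 2,502.07.
Rounded to nearest $25: Orozco $3,600; Marchetti $3,425; Okafor $2,500. Sum = $9,525.
No rounding difference to absorb.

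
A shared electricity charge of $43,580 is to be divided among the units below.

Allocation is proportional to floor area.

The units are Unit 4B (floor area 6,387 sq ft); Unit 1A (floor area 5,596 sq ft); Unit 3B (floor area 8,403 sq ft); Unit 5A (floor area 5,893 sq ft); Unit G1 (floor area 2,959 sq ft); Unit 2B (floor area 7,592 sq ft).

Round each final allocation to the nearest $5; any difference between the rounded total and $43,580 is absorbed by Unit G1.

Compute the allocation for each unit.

Unit 4B: $7,560 | Unit 1A: $6,620 | Unit 3B: $9,945 | Unit 5A: $6,975 | Unit G1: $3,495 | Unit 2B: $8,985

Total floor area = 36,830.
Pro-rata amounts: Unit 4B 6,387/36,830 × $43,580 = 7,557.57; Unit 1A 5,596/36,830 × $43,580 = 6,621.60; Unit 3B 8,403/36,830 × $43,580 = 9,943.06; Unit 5A 5,893/36,830 × $43,580 = 6,973.04; Unit G1 2,959/36,830 × $43,580 = 3,501.31; Unit 2B 7,592/36,830 × $43,580 = 8,983.42.
Rounded to nearest $5: Unit 4B $7,560; Unit 1A $6,620; Unit 3B $9,945; Unit 5A $6,975; Unit G1 $3,500; Unit 2B $8,985. Sum = $43,585.
Difference $43,580 − $43,585 = −$5 applied to Unit G1: Unit G1 becomes $3,495.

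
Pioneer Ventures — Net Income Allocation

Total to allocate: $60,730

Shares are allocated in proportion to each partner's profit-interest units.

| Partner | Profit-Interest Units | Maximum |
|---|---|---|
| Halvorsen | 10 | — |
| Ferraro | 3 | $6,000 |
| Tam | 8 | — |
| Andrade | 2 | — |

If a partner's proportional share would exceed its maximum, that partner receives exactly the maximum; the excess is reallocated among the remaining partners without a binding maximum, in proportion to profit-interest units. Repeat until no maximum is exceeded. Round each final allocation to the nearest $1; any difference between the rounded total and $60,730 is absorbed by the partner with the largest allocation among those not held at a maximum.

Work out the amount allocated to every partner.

Total profit-interest units = 23.
Unconstrained shares: Halvorsen 26,404.35; Ferraro 7,921.30; Tam 21,123.48; Andrade 5,280.87.
Capped: Ferraro ($6,000); residual $54,730 reallocated over remaining profit-interest units 20.
Redistributed shares: Halvorsen 27,365.00 → $27,365; Tam 21,892.00 → $21,892; Andrade 5,473.00 → $5,473.

Halvorsen: $27,365 | Ferraro: $6,000 | Tam: $21,892 | Andrade: $5,473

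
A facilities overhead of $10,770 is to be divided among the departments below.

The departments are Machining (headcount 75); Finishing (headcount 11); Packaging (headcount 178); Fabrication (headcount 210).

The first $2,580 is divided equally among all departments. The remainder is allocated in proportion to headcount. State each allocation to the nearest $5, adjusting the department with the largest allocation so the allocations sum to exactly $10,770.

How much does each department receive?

$2,580 shared equally gives $645 per department.
Remainder $8,190 by headcount (total 474): Machining 1,295.89 → $1,295; Finishing 190.06 → $190; Packaging 3,075.57 → $3,075; Fabrication 3,628.48 → $3,630.
Totals: Machining $645 + $1,295 = $1,940; Finishing $645 + $190 = $835; Packaging $645 + $3,075 = $3,720; Fabrication $645 + $3,630 = $4,275.

Machining: $1,940 | Finishing: $835 | Packaging: $3,720 | Fabrication: $4,275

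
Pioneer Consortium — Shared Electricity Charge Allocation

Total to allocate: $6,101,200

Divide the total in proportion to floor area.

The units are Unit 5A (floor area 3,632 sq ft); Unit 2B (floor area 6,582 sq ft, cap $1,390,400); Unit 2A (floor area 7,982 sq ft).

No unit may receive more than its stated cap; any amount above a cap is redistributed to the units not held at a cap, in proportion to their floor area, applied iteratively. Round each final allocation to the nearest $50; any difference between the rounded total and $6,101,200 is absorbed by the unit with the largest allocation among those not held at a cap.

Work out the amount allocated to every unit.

Unit 5A: $1,473,200; Unit 2B: $1,390,400; Unit 2A: $3,237,600

Sum of floor area: 18,196.
Pro-rata shares before constraints: Unit 5A 1,217,825.81; Unit 2B 2,206,973.97; Unit 2A 2,676,400.22.
Capped: Unit 2B ($1,390,400); balance $4,710,800 reallocated over remaining floor area 11,614.
Redistributed shares: Unit 5A 1,473,189.74 → $1,473,200; Unit 2A 3,237,610.26 → $3,237,600.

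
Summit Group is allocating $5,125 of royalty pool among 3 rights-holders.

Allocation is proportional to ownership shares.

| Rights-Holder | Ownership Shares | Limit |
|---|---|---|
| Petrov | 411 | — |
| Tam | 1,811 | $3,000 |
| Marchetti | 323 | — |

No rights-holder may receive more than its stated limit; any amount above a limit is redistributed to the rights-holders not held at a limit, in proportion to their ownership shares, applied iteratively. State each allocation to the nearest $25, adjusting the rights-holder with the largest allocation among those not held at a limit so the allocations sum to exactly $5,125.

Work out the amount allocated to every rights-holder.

Ownership shares total: 2,545.
Pro-rata shares before constraints: Petrov 827.65; Tam 3,646.91; Marchetti 650.44.
Cap binds for Tam ($3,000); balance $2,125 reallocated over remaining ownership shares 734.
Redistributed shares: Petrov 1,189.88 → $1,200; Marchetti 935.12 → $925.

Petrov: $1,200 | Tam: $3,000 | Marchetti: $925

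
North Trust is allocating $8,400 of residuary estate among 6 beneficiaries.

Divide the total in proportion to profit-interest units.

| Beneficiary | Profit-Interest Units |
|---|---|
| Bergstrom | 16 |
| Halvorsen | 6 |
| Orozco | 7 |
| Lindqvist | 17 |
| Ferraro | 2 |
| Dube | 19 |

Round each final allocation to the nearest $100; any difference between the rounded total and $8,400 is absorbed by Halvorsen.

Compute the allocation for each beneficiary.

Bergstrom: $2,000 | Halvorsen: $700 | Orozco: $900 | Lindqvist: $2,100 | Ferraro: $300 | Dube: $2,400

Combined profit-interest units = 67.
Unrounded shares: Bergstrom 16/67 × $8,400 = 2,005.97; Halvorsen 6/67 × $8,400 = 752.24; Orozco 7/67 × $8,400 = 877.61; Lindqvist 17/67 × $8,400 = 2,131.34; Ferraro 2/67 × $8,400 = 250.75; Dube 19/67 × $8,400 = 2,382.09.
After rounding ($100): Bergstrom $2,000; Halvorsen $800; Orozco $900; Lindqvist $2,100; Ferraro $300; Dube $2,400. Sum = $8,500.
Difference $8,400 − $8,500 = −$100 applied to Halvorsen: Halvorsen becomes $700.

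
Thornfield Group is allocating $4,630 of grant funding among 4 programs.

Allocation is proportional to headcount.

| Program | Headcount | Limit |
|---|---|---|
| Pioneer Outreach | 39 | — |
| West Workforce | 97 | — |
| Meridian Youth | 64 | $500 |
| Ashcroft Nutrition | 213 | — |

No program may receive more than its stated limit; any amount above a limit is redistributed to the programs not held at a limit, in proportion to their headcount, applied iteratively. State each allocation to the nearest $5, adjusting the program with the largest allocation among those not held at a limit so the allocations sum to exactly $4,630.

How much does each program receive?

Headcount total: 413.
Proportional shares (ignoring caps): Pioneer Outreach 437.22; West Workforce 1,087.43; Meridian Youth 717.48; Ashcroft Nutrition 2,387.87.
Capped: Meridian Youth ($500); residual $4,130 reallocated over remaining headcount 349.
Redistributed shares: Pioneer Outreach 461.52 → $460; West Workforce 1,147.88 → $1,150; Ashcroft Nutrition 2,520.60 → $2,520.

Pioneer Outreach: $460 · West Workforce: $1,150 · Meridian Youth: $500 · Ashcroft Nutrition: $2,520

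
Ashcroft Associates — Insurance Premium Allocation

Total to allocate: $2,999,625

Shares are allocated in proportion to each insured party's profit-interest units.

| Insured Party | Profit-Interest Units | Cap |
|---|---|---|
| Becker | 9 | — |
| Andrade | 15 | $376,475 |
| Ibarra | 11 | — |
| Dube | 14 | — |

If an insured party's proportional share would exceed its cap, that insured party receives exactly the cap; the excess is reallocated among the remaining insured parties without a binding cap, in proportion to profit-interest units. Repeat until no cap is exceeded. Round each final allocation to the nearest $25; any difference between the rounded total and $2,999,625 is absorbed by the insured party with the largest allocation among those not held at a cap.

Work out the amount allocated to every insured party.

Becker: $694,375 | Andrade: $376,475 | Ibarra: $848,675 | Dube: $1,080,100

Profit-interest units total: 49.
Proportional shares (ignoring caps): Becker 550,951.53; Andrade 918,252.55; Ibarra 673,385.20; Dube 857,035.71.
Cap binds for Andrade ($376,475); remaining pool $2,623,150 reallocated over remaining profit-interest units 34.
Remaining shares: Becker 694,363.24 → $694,375; Ibarra 848,666.18 → $848,675; Dube 1,080,120.59 → $1,080,125.
Rounding difference −$25 applied to Dube → $1,080,100.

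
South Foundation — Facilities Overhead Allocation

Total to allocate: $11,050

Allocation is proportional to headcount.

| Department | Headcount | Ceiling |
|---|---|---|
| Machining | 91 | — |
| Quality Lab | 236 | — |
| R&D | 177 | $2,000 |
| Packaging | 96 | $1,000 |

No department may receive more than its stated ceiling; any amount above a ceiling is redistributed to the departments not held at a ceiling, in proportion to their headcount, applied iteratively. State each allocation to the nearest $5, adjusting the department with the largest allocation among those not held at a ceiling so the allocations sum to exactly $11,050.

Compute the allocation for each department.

Machining: $2,240; Quality Lab: $5,810; R&D: $2,000; Packaging: $1,000

Combined headcount = 600.
Unconstrained shares: Machining 1,675.92; Quality Lab 4,346.33; R&D 3,259.75; Packaging 1,768.00.
Held at cap: R&D ($2,000), Packaging ($1,000); residual $8,050 reallocated over remaining headcount 327.
Shares after redistribution: Machining 2,240.21 → $2,240; Quality Lab 5,809.79 → $5,810.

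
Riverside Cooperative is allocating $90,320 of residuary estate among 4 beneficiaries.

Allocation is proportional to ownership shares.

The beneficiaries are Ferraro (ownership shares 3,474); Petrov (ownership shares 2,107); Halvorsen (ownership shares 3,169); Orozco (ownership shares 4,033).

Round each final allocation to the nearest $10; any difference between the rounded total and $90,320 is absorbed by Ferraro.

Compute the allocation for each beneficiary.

Ferraro: $24,540 | Petrov: $14,890 | Halvorsen: $22,390 | Orozco: $28,500

Total ownership shares = 12,783.
Unrounded shares: Ferraro 3,474/12,783 × $90,320 = 24,546.01; Petrov 2,107/12,783 × $90,320 = 14,887.29; Halvorsen 3,169/12,783 × $90,320 = 22,390.99; Orozco 4,033/12,783 × $90,320 = 28,495.70.
At nearest $10: Ferraro $24,550; Petrov $14,890; Halvorsen $22,390; Orozco $28,500. Sum = $90,330.
Difference $90,320 − $90,330 = −$10 applied to Ferraro: Ferraro becomes $24,540.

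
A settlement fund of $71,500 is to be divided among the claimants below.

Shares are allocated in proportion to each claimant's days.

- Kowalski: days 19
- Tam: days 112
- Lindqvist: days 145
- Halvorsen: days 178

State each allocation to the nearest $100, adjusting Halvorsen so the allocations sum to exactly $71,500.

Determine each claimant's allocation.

Days total: 454.
Raw shares: Kowalski 19/454 × $71,500 = 2,992.29; Tam 112/454 × $71,500 = 17,638.77; Lindqvist 145/454 × $71,500 = 22,835.90; Halvorsen 178/454 × $71,500 = 28,033.04.
After rounding ($100): Kowalski $3,000; Tam $17,600; Lindqvist $22,800; Halvorsen $28,000. Sum = $71,400.
Difference $71,500 − $71,400 = +$100 applied to Halvorsen: Halvorsen becomes $28,100.

Kowalski: $3,000 | Tam: $17,600 | Lindqvist: $22,800 | Halvorsen: $28,100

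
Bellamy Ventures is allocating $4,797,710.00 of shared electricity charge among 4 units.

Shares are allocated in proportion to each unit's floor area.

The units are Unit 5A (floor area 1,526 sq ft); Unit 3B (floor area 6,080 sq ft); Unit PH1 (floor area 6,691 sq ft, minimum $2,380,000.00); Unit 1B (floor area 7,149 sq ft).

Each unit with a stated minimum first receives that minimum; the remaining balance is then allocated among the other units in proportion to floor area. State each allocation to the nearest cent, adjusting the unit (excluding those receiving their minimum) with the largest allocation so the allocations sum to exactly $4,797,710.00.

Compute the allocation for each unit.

Minimums first: Unit PH1 $2,380,000.00. Residual $2,417,710.00.
Residual split over remaining floor area 14,755: Unit 5A 250,045.7784 → $250,045.78; Unit 3B 996,250.5456 → $996,250.55; Unit 1B 1,171,413.6760 → $1,171,413.68.
Rounding difference −$0.01 applied to Unit 1B → $1,171,413.67.

Unit 5A: $250,045.78 | Unit 3B: $996,250.55 | Unit PH1: $2,380,000.00 | Unit 1B: $1,171,413.67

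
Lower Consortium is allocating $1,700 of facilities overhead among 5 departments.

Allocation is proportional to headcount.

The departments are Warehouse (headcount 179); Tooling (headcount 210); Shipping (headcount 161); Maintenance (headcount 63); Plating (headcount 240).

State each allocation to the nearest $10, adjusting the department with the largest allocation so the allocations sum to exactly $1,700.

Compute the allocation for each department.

Headcount total: 853.
Unrounded shares: Warehouse 179/853 × $1,700 = 356.74; Tooling 210/853 × $1,700 = 418.52; Shipping 161/853 × $1,700 = 320.87; Maintenance 63/853 × $1,700 = 125.56; Plating 240/853 × $1,700 = 478.31.
Rounded to nearest $10: Warehouse $360; Tooling $420; Shipping $320; Maintenance $130; Plating $480. Sum = $1,710.
Difference $1,700 − $1,710 = −$10 applied to largest allocation (Plating): Plating becomes $470.

Warehouse: $360; Tooling: $420; Shipping: $320; Maintenance: $130; Plating: $470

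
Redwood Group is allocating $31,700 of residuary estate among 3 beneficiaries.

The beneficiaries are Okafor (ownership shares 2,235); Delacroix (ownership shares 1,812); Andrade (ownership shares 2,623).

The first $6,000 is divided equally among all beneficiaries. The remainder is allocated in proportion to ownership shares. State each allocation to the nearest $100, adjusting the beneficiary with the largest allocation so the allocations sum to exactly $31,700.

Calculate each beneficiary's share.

Okafor: $10,600 · Delacroix: $9,000 · Andrade: $12,100

First tranche $6,000 split equally: $2,000 each.
Remainder $25,700 by ownership shares (total 6,670): Okafor 8,611.62 → $8,600; Delacroix 6,981.77 → $7,000; Andrade 10,106.61 → $10,100.
Totals: Okafor $2,000 + $8,600 = $10,600; Delacroix $2,000 + $7,000 = $9,000; Andrade $2,000 + $10,100 = $12,100.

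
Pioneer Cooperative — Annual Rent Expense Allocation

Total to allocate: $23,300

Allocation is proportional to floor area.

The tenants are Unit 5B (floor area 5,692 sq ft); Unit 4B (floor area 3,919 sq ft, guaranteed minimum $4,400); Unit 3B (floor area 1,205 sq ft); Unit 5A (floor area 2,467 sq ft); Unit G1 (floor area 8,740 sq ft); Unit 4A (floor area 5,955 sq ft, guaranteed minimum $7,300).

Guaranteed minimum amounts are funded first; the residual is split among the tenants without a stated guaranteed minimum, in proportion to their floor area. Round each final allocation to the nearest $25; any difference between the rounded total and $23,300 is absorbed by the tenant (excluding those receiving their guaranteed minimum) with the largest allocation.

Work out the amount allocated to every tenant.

Minimums first: Unit 4B $4,400; Unit 4A $7,300. Remaining pool $11,600.
Remaining pool split over remaining floor area 18,104: Unit 5B 3,647.11 → $3,650; Unit 3B 772.09 → $775; Unit 5A 1,580.71 → $1,575; Unit G1 5,600.09 → $5,600.

Unit 5B: $3,650 | Unit 4B: $4,400 | Unit 3B: $775 | Unit 5A: $1,575 | Unit G1: $5,600 | Unit 4A: $7,300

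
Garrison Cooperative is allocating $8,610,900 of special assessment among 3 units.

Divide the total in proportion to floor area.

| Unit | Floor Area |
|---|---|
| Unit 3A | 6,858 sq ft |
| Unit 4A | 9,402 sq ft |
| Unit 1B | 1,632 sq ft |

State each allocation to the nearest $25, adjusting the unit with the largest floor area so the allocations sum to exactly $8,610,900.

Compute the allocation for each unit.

Total floor area = 17,892.
Raw shares: Unit 3A 6,858/17,892 × $8,610,900 = 3,300,556.24; Unit 4A 9,402/17,892 × $8,610,900 = 4,524,909.56; Unit 1B 1,632/17,892 × $8,610,900 = 785,434.21.
At nearest $25: Unit 3A $3,300,550; Unit 4A $4,524,900; Unit 1B $785,425. Sum = $8,610,875.
Difference $8,610,900 − $8,610,875 = +$25 applied to largest floor area (Unit 4A): Unit 4A becomes $4,524,925.

Unit 3A: $3,300,550; Unit 4A: $4,524,925; Unit 1B: $785,425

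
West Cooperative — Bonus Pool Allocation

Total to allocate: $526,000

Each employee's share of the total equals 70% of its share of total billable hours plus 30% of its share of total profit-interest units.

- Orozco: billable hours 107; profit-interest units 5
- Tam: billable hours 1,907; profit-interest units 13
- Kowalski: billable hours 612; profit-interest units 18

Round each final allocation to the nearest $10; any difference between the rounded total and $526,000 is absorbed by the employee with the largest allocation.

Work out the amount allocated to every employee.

Orozco: $36,920 · Tam: $324,370 · Kowalski: $164,710

Totals — billable hours 2,626, profit-interest units 36.
Composite weights (70% billable hours + 30% profit-interest units): Orozco 0.0702; Tam 0.6167; Kowalski 0.3131.
Pro-rata amounts: Orozco 36,919.48; Tam 324,370.01; Kowalski 164,710.51.
After rounding ($10): Orozco $36,920; Tam $324,370; Kowalski $164,710. Sum = $526,000.
Sum already equals the total — no adjustment.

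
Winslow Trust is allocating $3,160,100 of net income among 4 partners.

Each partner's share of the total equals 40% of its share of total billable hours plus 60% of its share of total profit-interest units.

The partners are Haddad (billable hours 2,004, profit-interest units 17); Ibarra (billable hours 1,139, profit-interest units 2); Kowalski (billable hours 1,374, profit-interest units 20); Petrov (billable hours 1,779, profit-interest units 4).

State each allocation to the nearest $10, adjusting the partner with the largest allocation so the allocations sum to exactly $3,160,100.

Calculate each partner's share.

Totals — billable hours 6,296, profit-interest units 43.
Blended shares (40% billable hours + 60% profit-interest units): Haddad 0.3645; Ibarra 0.1003; Kowalski 0.3664; Petrov 0.1688.
Proportional shares: Haddad 1,151,945.68; Ibarra 316,864.43; Kowalski 1,157,744.62; Petrov 533,545.27.
Rounded to nearest $10: Haddad $1,151,950; Ibarra $316,860; Kowalski $1,157,740; Petrov $533,550. Sum = $3,160,100.
Sum already equals the total — no adjustment.

Haddad: $1,151,950 · Ibarra: $316,860 · Kowalski: $1,157,740 · Petrov: $533,550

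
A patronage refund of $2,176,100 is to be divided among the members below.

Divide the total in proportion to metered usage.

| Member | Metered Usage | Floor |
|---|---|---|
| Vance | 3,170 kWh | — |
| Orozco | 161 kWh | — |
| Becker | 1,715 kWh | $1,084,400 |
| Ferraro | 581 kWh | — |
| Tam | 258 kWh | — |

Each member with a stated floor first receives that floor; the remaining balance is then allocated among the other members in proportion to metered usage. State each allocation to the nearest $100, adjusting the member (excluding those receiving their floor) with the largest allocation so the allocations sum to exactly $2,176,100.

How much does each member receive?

Guaranteed amounts: Becker $1,084,400. Balance $1,091,700.
Balance split over remaining metered usage 4,170: Vance 829,901.44 → $829,900; Orozco 42,149.57 → $42,100; Ferraro 152,104.96 → $152,100; Tam 67,544.03 → $67,500.
Rounding difference +$100 applied to Vance → $830,000.

Vance: $830,000 · Orozco: $42,100 · Becker: $1,084,400 · Ferraro: $152,100 · Tam: $67,500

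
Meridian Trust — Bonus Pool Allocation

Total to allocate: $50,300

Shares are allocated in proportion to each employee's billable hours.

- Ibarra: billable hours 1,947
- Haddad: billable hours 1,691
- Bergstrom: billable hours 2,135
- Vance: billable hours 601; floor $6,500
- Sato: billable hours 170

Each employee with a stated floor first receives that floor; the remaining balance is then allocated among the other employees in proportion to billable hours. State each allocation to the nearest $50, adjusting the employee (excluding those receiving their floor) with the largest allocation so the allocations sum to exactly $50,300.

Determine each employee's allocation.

Ibarra: $14,350; Haddad: $12,450; Bergstrom: $15,750; Vance: $6,500; Sato: $1,250

Guaranteed amounts: Vance $6,500. Residual $43,800.
Residual split over remaining billable hours 5,943: Ibarra 14,349.42 → $14,350; Haddad 12,462.70 → $12,450; Bergstrom 15,734.98 → $15,750; Sato 1,252.90 → $1,250.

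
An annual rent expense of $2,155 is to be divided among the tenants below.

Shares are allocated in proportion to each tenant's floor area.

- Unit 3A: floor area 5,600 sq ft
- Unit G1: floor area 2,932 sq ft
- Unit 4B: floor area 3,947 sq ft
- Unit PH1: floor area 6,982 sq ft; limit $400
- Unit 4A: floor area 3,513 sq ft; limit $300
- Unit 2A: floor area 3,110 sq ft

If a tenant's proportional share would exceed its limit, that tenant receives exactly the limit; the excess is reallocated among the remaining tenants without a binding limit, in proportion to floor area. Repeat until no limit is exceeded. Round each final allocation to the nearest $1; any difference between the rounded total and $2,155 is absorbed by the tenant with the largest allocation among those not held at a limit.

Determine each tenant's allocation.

Total floor area = 26,084.
Unconstrained shares: Unit 3A 462.66; Unit G1 242.24; Unit 4B 326.09; Unit PH1 576.84; Unit 4A 290.24; Unit 2A 256.94.
Cap binds for Unit PH1 ($400); balance $1,755 reallocated over remaining floor area 19,102.
Cap binds for Unit 4A ($300); balance $1,455 reallocated over remaining floor area 15,589.
Remaining shares: Unit 3A 522.68 → $523; Unit G1 273.66 → $274; Unit 4B 368.39 → $368; Unit 2A 290.27 → $290.

Unit 3A: $523; Unit G1: $274; Unit 4B: $368; Unit PH1: $400; Unit 4A: $300; Unit 2A: $290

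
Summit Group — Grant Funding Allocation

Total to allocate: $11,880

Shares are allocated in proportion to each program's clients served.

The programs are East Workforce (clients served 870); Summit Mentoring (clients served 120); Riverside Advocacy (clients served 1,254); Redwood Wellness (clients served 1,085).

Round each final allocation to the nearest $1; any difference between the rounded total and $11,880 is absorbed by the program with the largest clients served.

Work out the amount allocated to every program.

Sum of clients served: 870 + 120 + 1,254 + 1,085 = 3,329.
Proportional shares: East Workforce 3,104.72; Summit Mentoring 428.24; Riverside Advocacy 4,475.07; Redwood Wellness 3,871.97.
At nearest $1: East Workforce $3,105; Summit Mentoring $428; Riverside Advocacy $4,475; Redwood Wellness $3,872. Sum = $11,880.
Sum already equals the total — no adjustment.

East Workforce: $3,105 · Summit Mentoring: $428 · Riverside Advocacy: $4,475 · Redwood Wellness: $3,872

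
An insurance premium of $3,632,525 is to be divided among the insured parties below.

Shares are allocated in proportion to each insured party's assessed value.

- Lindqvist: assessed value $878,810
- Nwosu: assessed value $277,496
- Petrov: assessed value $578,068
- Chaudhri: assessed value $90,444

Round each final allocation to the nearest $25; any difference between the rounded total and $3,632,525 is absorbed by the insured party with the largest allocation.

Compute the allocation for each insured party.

Lindqvist: $1,749,350 | Nwosu: $552,400 | Petrov: $1,150,725 | Chaudhri: $180,050

Assessed value total: 1,824,818.
Proportional shares: Lindqvist 878,810/1,824,818 × $3,632,525 = 1,749,379.55; Nwosu 277,496/1,824,818 × $3,632,525 = 552,389.97; Petrov 578,068/1,824,818 × $3,632,525 = 1,150,715.56; Chaudhri 90,444/1,824,818 × $3,632,525 = 180,039.92.
At nearest $25: Lindqvist $1,749,375; Nwosu $552,400; Petrov $1,150,725; Chaudhri $180,050. Sum = $3,632,550.
Difference $3,632,525 − $3,632,550 = −$25 applied to largest allocation (Lindqvist): Lindqvist becomes $1,749,350.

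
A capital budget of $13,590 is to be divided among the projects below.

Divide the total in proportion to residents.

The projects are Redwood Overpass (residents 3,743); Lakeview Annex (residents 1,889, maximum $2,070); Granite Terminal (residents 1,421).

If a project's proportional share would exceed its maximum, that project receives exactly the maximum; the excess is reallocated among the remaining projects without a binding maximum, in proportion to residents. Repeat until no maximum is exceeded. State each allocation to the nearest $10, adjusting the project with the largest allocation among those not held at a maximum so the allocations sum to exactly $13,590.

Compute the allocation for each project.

Redwood Overpass: $8,350; Lakeview Annex: $2,070; Granite Terminal: $3,170

Total residents = 7,053.
Proportional shares (ignoring caps): Redwood Overpass 7,212.16; Lakeview Annex 3,639.80; Granite Terminal 2,738.04.
Cap binds for Lakeview Annex ($2,070); balance $11,520 reallocated over remaining residents 5,164.
Shares after redistribution: Redwood Overpass 8,349.99 → $8,350; Granite Terminal 3,170.01 → $3,170.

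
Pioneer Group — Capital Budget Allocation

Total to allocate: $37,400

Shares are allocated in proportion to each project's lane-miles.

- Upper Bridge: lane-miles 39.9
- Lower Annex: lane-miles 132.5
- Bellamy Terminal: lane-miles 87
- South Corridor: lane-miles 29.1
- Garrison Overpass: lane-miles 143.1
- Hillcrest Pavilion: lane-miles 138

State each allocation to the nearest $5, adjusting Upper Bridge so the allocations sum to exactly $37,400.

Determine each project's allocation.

Combined lane-miles = 569.6.
Pro-rata amounts: Upper Bridge 39.9/569.6 × $37,400 = 2,619.84; Lower Annex 132.5/569.6 × $37,400 = 8,699.96; Bellamy Terminal 87/569.6 × $37,400 = 5,712.43; South Corridor 29.1/569.6 × $37,400 = 1,910.71; Garrison Overpass 143.1/569.6 × $37,400 = 9,395.96; Hillcrest Pavilion 138/569.6 × $37,400 = 9,061.10.
After rounding ($5): Upper Bridge $2,620; Lower Annex $8,700; Bellamy Terminal $5,710; South Corridor $1,910; Garrison Overpass $9,395; Hillcrest Pavilion $9,060. Sum = $37,395.
Difference $37,400 − $37,395 = +$5 applied to Upper Bridge: Upper Bridge becomes $2,625.

Upper Bridge: $2,625; Lower Annex: $8,700; Bellamy Terminal: $5,710; South Corridor: $1,910; Garrison Overpass: $9,395; Hillcrest Pavilion: $9,060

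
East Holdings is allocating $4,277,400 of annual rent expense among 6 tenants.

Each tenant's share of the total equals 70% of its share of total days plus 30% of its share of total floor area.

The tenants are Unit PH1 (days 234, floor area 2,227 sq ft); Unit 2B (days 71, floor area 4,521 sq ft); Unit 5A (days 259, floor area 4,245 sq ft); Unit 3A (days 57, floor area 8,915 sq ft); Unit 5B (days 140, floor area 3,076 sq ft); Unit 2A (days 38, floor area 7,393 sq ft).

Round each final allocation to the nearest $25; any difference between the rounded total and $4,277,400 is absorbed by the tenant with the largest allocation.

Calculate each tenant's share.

Days total 799; floor area total 30,377.
Blended shares (70% days + 30% floor area): Unit PH1 0.2270; Unit 2B 0.1069; Unit 5A 0.2688; Unit 3A 0.1380; Unit 5B 0.1530; Unit 2A 0.1063.
Proportional shares: Unit PH1 970,969.25; Unit 2B 457,047.31; Unit 5A 1,149,901.15; Unit 3A 590,199.96; Unit 5B 654,577.21; Unit 2A 454,705.12.
Rounded to nearest $25: Unit PH1 $970,975; Unit 2B $457,050; Unit 5A $1,149,900; Unit 3A $590,200; Unit 5B $654,575; Unit 2A $454,700. Sum = $4,277,400.
Rounded total matches; no reconciliation needed.

Unit PH1: $970,975 | Unit 2B: $457,050 | Unit 5A: $1,149,900 | Unit 3A: $590,200 | Unit 5B: $654,575 | Unit 2A: $454,700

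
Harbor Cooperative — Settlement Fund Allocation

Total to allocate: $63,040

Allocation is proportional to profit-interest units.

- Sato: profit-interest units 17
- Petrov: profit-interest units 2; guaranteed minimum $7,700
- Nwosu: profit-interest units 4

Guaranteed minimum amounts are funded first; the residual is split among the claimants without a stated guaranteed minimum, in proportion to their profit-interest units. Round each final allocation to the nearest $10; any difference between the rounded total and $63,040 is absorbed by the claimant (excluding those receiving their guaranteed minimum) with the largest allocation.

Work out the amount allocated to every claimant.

Sato: $44,800 · Petrov: $7,700 · Nwosu: $10,540

Fund the minimums — Petrov $7,700. Remaining pool $55,340.
Remaining pool split over remaining profit-interest units 21: Sato 44,799.05 → $44,800; Nwosu 10,540.95 → $10,540.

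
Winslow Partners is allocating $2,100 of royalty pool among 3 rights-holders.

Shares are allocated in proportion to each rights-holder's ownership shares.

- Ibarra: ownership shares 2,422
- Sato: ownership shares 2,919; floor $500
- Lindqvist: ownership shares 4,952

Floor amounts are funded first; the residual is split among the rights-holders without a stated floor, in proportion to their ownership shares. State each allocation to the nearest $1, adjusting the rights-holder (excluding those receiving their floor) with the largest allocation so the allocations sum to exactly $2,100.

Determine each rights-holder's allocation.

Ibarra: $526; Sato: $500; Lindqvist: $1,074

Minimums first: Sato $500. Residual $1,600.
Residual split over remaining ownership shares 7,374: Ibarra 525.52 → $526; Lindqvist 1,074.48 → $1,074.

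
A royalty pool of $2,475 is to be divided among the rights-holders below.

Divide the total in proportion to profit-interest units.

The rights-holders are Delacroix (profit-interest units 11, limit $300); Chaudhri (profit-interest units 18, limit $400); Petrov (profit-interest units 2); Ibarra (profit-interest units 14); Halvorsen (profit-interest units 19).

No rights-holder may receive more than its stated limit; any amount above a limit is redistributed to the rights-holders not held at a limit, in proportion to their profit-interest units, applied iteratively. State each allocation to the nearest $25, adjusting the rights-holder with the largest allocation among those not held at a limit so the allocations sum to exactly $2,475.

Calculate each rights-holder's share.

Sum of profit-interest units: 64.
Pro-rata shares before constraints: Delacroix 425.39; Chaudhri 696.09; Petrov 77.34; Ibarra 541.41; Halvorsen 734.77.
Capped: Delacroix ($300), Chaudhri ($400); balance $1,775 reallocated over remaining profit-interest units 35.
Shares after redistribution: Petrov 101.43 → $100; Ibarra 710.00 → $700; Halvorsen 963.57 → $975.

Delacroix: $300 · Chaudhri: $400 · Petrov: $100 · Ibarra: $700 · Halvorsen: $975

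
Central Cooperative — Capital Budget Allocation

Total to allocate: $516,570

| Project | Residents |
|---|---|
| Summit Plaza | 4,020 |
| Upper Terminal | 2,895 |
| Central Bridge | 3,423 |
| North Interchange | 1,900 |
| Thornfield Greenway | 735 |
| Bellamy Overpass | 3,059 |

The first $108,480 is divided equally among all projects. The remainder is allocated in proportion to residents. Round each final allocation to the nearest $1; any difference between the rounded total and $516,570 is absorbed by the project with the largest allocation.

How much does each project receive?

Summit Plaza: $120,409 · Upper Terminal: $91,771 · Central Bridge: $105,211 · North Interchange: $66,444 · Thornfield Greenway: $36,789 · Bellamy Overpass: $95,946

Equal tier: $108,480 ÷ 6 = $18,080 apiece.
Remainder $408,090 by residents (total 16,032): Summit Plaza 102,327.96 → $102,328; Upper Terminal 73,691.40 → $73,691; Central Bridge 87,131.49 → $87,131; North Interchange 48,363.96 → $48,364; Thornfield Greenway 18,709.22 → $18,709; Bellamy Overpass 77,865.97 → $77,866.
Rounding difference +$1 on remainder applied to Summit Plaza.
Totals: Summit Plaza $18,080 + $102,329 = $120,409; Upper Terminal $18,080 + $73,691 = $91,771; Central Bridge $18,080 + $87,131 = $105,211; North Interchange $18,080 + $48,364 = $66,444; Thornfield Greenway $18,080 + $18,709 = $36,789; Bellamy Overpass $18,080 + $77,866 = $95,946.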